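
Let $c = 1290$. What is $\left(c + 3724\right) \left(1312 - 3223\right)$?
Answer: $-9581754$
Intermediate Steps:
$\left(c + 3724\right) \left(1312 - 3223\right) = \left(1290 + 3724\right) \left(1312 - 3223\right) = 5014 \left(-1911\right) = -9581754$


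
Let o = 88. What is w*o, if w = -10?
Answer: -880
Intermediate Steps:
w*o = -10*88 = -880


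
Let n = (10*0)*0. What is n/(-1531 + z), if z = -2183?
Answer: 0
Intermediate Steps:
n = 0 (n = 0*0 = 0)
n/(-1531 + z) = 0/(-1531 - 2183) = 0/(-3714) = 0*(-1/3714) = 0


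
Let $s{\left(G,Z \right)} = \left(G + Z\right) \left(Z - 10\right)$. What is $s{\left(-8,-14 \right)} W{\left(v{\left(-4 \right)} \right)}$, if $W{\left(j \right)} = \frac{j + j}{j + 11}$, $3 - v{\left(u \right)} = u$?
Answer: $\frac{1232}{3} \approx 410.67$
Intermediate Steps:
$s{\left(G,Z \right)} = \left(-10 + Z\right) \left(G + Z\right)$ ($s{\left(G,Z \right)} = \left(G + Z\right) \left(-10 + Z\right) = \left(-10 + Z\right) \left(G + Z\right)$)
$v{\left(u \right)} = 3 - u$
$W{\left(j \right)} = \frac{2 j}{11 + j}$
$s{\left(-8,-14 \right)} W{\left(v{\left(-4 \right)} \right)} = \left(\left(-14\right)^{2} - -80 - -140 - -112\right) \frac{2 \left(3 - -4\right)}{11 + \left(3 - -4\right)} = \left(196 + 80 + 140 + 112\right) \frac{2 \left(3 + 4\right)}{11 + \left(3 + 4\right)} = 528 \cdot 2 \cdot 7 \frac{1}{11 + 7} = 528 \cdot 2 \cdot 7 \cdot \frac{1}{18} = 528 \cdot \frac{7}{9} = \frac{1232}{3}$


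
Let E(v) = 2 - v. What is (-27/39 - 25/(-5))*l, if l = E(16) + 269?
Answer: 14280/13 ≈ 1098.5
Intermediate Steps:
l = 255 (l = (2 - 1*16) + 269 = (2 - 16) + 269 = -14 + 269 = 255)
(-27/39 - 25/(-5))*l = (-27/39 - 25/(-5))*255 = (-27*1/39 - 25*(-⅕))*255 = (-9/13 + 5)*255 = (56/13)*255 = 14280/13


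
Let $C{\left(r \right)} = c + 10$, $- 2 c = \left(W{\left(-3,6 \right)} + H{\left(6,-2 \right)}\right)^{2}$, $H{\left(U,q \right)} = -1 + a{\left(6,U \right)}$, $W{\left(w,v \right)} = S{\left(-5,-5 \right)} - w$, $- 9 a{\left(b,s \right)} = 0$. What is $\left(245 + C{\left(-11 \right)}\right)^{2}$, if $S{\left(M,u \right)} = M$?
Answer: $\frac{251001}{4} \approx 62750.0$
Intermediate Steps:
$a{\left(b,s \right)} = 0$ ($a{\left(b,s \right)} = \left(- \frac{1}{9}\right) 0 = 0$)
$W{\left(w,v \right)} = -5 - w$
$H{\left(U,q \right)} = -1$ ($H{\left(U,q \right)} = -1 + 0 = -1$)
$c = - \frac{9}{2}$ ($c = - \frac{\left(\left(-5 - -3\right) - 1\right)^{2}}{2} = - \frac{\left(\left(-5 + 3\right) - 1\right)^{2}}{2} = - \frac{\left(-2 - 1\right)^{2}}{2} = - \frac{\left(-3\right)^{2}}{2} = \left(- \frac{1}{2}\right) 9 = - \frac{9}{2} \approx -4.5$)
$C{\left(r \right)} = \frac{11}{2}$ ($C{\left(r \right)} = - \frac{9}{2} + 10 = \frac{11}{2}$)
$\left(245 + C{\left(-11 \right)}\right)^{2} = \left(245 + \frac{11}{2}\right)^{2} = \left(\frac{501}{2}\right)^{2} = \frac{251001}{4}$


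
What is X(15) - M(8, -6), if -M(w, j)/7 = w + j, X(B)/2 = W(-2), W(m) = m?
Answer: 10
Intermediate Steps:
X(B) = -4 (X(B) = 2*(-2) = -4)
M(w, j) = -7*j - 7*w (M(w, j) = -7*(w + j) = -7*(j + w) = -7*j - 7*w)
X(15) - M(8, -6) = -4 - (-7*(-6) - 7*8) = -4 - (42 - 56) = -4 - 1*(-14) = -4 + 14 = 10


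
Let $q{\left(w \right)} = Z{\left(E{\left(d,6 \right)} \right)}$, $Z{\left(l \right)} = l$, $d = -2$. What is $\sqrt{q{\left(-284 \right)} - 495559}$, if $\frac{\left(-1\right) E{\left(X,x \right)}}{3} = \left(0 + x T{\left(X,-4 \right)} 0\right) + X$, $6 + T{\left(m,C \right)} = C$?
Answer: $i \sqrt{495553} \approx 703.96 i$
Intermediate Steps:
$T{\left(m,C \right)} = -6 + C$
$E{\left(X,x \right)} = - 3 X$ ($E{\left(X,x \right)} = - 3 \left(\left(0 + x \left(-6 - 4\right) 0\right) + X\right) = - 3 \left(\left(0 + x \left(-10\right) 0\right) + X\right) = - 3 \left(\left(0 + - 10 x 0\right) + X\right) = - 3 \left(\left(0 + 0\right) + X\right) = - 3 \left(0 + X\right) = - 3 X$)
$q{\left(w \right)} = 6$ ($q{\left(w \right)} = \left(-3\right) \left(-2\right) = 6$)
$\sqrt{q{\left(-284 \right)} - 495559} = \sqrt{6 - 495559} = \sqrt{-495553} = i \sqrt{495553}$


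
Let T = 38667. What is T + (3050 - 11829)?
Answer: 29888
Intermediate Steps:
T + (3050 - 11829) = 38667 + (3050 - 11829) = 38667 - 8779 = 29888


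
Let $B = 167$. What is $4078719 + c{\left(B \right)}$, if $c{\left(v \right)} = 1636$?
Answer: $4080355$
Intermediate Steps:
$4078719 + c{\left(B \right)} = 4078719 + 1636 = 4080355$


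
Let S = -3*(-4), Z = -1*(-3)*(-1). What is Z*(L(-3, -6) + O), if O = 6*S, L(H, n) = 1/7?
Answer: -1515/7 ≈ -216.43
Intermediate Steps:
L(H, n) = ⅐
Z = -3 (Z = 3*(-1) = -3)
S = 12
O = 72 (O = 6*12 = 72)
Z*(L(-3, -6) + O) = -3*(⅐ + 72) = -3*505/7 = -1515/7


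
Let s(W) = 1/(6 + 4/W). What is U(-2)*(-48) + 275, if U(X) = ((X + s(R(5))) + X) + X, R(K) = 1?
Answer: 2791/5 ≈ 558.20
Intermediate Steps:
U(X) = ⅒ + 3*X (U(X) = ((X + (½)*1/(2 + 3*1)) + X) + X = ((X + (½)*1/(2 + 3)) + X) + X = ((X + (½)*1/5) + X) + X = ((X + (½)*1*(⅕)) + X) + X = ((X + ⅒) + X) + X = ((⅒ + X) + X) + X = (⅒ + 2*X) + X = ⅒ + 3*X)
U(-2)*(-48) + 275 = (⅒ + 3*(-2))*(-48) + 275 = (⅒ - 6)*(-48) + 275 = -59/10*(-48) + 275 = 1416/5 + 275 = 2791/5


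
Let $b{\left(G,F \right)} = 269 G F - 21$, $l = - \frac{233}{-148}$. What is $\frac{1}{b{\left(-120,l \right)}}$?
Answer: $- \frac{37}{1881087} \approx -1.9669 \cdot 10^{-5}$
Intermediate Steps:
$l = \frac{233}{148}$ ($l = \left(-233\right) \left(- \frac{1}{148}\right) = \frac{233}{148} \approx 1.5743$)
$b{\left(G,F \right)} = -21 + 269 F G$ ($b{\left(G,F \right)} = 269 F G - 21 = -21 + 269 F G$)
$\frac{1}{b{\left(-120,l \right)}} = \frac{1}{-21 + 269 \cdot \frac{233}{148} \left(-120\right)} = \frac{1}{-21 - \frac{1880310}{37}} = \frac{1}{- \frac{1881087}{37}} = - \frac{37}{1881087}$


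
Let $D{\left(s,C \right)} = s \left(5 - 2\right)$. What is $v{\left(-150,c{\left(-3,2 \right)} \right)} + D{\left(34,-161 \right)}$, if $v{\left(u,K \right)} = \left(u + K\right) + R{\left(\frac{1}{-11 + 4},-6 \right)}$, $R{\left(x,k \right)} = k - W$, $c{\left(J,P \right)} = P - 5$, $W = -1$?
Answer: $-56$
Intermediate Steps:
$c{\left(J,P \right)} = -5 + P$
$R{\left(x,k \right)} = 1 + k$ ($R{\left(x,k \right)} = k - -1 = k + 1 = 1 + k$)
$v{\left(u,K \right)} = -5 + K + u$ ($v{\left(u,K \right)} = \left(u + K\right) + \left(1 - 6\right) = \left(K + u\right) - 5 = -5 + K + u$)
$D{\left(s,C \right)} = 3 s$ ($D{\left(s,C \right)} = s 3 = 3 s$)
$v{\left(-150,c{\left(-3,2 \right)} \right)} + D{\left(34,-161 \right)} = \left(-5 + \left(-5 + 2\right) - 150\right) + 3 \cdot 34 = \left(-5 - 3 - 150\right) + 102 = -158 + 102 = -56$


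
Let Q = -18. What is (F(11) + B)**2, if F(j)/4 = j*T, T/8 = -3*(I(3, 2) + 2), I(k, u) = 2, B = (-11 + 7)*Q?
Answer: 17239104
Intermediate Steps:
B = 72 (B = (-11 + 7)*(-18) = -4*(-18) = 72)
T = -96 (T = 8*(-3*(2 + 2)) = 8*(-3*4) = 8*(-12) = -96)
F(j) = -384*j (F(j) = 4*(j*(-96)) = 4*(-96*j) = -384*j)
(F(11) + B)**2 = (-384*11 + 72)**2 = (-4224 + 72)**2 = (-4152)**2 = 17239104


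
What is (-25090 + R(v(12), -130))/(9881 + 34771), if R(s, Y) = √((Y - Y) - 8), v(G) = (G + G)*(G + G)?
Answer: -12545/22326 + I*√2/22326 ≈ -0.5619 + 6.3344e-5*I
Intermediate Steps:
v(G) = 4*G² (v(G) = (2*G)*(2*G) = 4*G²)
R(s, Y) = 2*I*√2 (R(s, Y) = √(0 - 8) = √(-8) = 2*I*√2)
(-25090 + R(v(12), -130))/(9881 + 34771) = (-25090 + 2*I*√2)/(9881 + 34771) = (-25090 + 2*I*√2)/44652 = (-25090 + 2*I*√2)*(1/44652) = -12545/22326 + I*√2/22326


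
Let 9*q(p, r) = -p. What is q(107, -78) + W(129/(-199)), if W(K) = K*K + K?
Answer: -4318577/356409 ≈ -12.117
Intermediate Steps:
q(p, r) = -p/9 (q(p, r) = (-p)/9 = -p/9)
W(K) = K + K**2 (W(K) = K**2 + K = K + K**2)
q(107, -78) + W(129/(-199)) = -1/9*107 + (129/(-199))*(1 + 129/(-199)) = -107/9 + (129*(-1/199))*(1 + 129*(-1/199)) = -107/9 - 129*(1 - 129/199)/199 = -107/9 - 129/199*70/199 = -107/9 - 9030/39601 = -4318577/356409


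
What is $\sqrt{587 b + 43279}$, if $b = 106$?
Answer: $\sqrt{105501} \approx 324.81$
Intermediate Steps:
$\sqrt{587 b + 43279} = \sqrt{587 \cdot 106 + 43279} = \sqrt{62222 + 43279} = \sqrt{105501}$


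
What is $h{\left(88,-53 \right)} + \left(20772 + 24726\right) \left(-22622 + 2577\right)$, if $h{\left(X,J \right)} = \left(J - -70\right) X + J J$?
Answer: $-912003105$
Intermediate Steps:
$h{\left(X,J \right)} = J^{2} + X \left(70 + J\right)$ ($h{\left(X,J \right)} = \left(J + 70\right) X + J^{2} = \left(70 + J\right) X + J^{2} = X \left(70 + J\right) + J^{2} = J^{2} + X \left(70 + J\right)$)
$h{\left(88,-53 \right)} + \left(20772 + 24726\right) \left(-22622 + 2577\right) = \left(\left(-53\right)^{2} + 70 \cdot 88 - 4664\right) + \left(20772 + 24726\right) \left(-22622 + 2577\right) = \left(2809 + 6160 - 4664\right) + 45498 \left(-20045\right) = 4305 - 912007410 = -912003105$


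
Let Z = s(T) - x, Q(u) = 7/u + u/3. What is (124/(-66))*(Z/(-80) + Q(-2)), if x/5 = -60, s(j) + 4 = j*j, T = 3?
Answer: 11873/792 ≈ 14.991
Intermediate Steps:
s(j) = -4 + j**2 (s(j) = -4 + j*j = -4 + j**2)
Q(u) = 7/u + u/3 (Q(u) = 7/u + u*(1/3) = 7/u + u/3)
x = -300 (x = 5*(-60) = -300)
Z = 305 (Z = (-4 + 3**2) - 1*(-300) = (-4 + 9) + 300 = 5 + 300 = 305)
(124/(-66))*(Z/(-80) + Q(-2)) = (124/(-66))*(305/(-80) + (7/(-2) + (1/3)*(-2))) = (124*(-1/66))*(305*(-1/80) + (7*(-1/2) - 2/3)) = -62*(-61/16 + (-7/2 - 2/3))/33 = -62*(-61/16 - 25/6)/33 = -62/33*(-383/48) = 11873/792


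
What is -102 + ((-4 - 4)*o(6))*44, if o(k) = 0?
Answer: -102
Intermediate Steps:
-102 + ((-4 - 4)*o(6))*44 = -102 + ((-4 - 4)*0)*44 = -102 - 8*0*44 = -102 + 0*44 = -102 + 0 = -102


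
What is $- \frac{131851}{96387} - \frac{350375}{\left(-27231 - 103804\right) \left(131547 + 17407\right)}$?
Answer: $- \frac{514691750792753}{376259905591986} \approx -1.3679$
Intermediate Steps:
$- \frac{131851}{96387} - \frac{350375}{\left(-27231 - 103804\right) \left(131547 + 17407\right)} = \left(-131851\right) \frac{1}{96387} - \frac{350375}{\left(-131035\right) 148954} = - \frac{131851}{96387} - \frac{350375}{-19518187390} = - \frac{131851}{96387} - - \frac{70075}{3903637478} = - \frac{131851}{96387} + \frac{70075}{3903637478} = - \frac{514691750792753}{376259905591986}$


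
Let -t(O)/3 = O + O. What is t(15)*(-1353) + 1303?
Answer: 123073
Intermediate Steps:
t(O) = -6*O (t(O) = -3*(O + O) = -6*O)
t(15)*(-1353) + 1303 = -6*15*(-1353) + 1303 = -90*(-1353) + 1303 = 121770 + 1303 = 123073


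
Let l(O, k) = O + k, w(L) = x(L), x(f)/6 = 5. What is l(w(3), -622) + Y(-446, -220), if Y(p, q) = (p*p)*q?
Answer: -43762112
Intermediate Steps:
x(f) = 30 (x(f) = 6*5 = 30)
w(L) = 30
Y(p, q) = q*p² (Y(p, q) = p²*q = q*p²)
l(w(3), -622) + Y(-446, -220) = (30 - 622) - 220*(-446)² = -592 - 220*198916 = -592 - 43761520 = -43762112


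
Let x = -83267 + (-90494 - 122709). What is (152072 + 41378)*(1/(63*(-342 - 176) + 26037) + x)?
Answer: -378351945728950/6597 ≈ -5.7352e+10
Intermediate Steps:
x = -296470 (x = -83267 - 213203 = -296470)
(152072 + 41378)*(1/(63*(-342 - 176) + 26037) + x) = (152072 + 41378)*(1/(63*(-342 - 176) + 26037) - 296470) = 193450*(1/(63*(-518) + 26037) - 296470) = 193450*(1/(-32634 + 26037) - 296470) = 193450*(1/(-6597) - 296470) = 193450*(-1/6597 - 296470) = 193450*(-1955812591/6597) = -378351945728950/6597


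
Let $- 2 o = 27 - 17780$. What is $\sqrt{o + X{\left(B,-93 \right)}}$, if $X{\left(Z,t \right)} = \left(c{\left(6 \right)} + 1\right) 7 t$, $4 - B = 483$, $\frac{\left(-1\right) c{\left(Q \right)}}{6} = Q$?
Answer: $\frac{\sqrt{126646}}{2} \approx 177.94$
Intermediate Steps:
$c{\left(Q \right)} = - 6 Q$
$B = -479$ ($B = 4 - 483 = -479$)
$o = \frac{17753}{2}$ ($o = - \frac{27 - 17780}{2} = \left(- \frac{1}{2}\right) \left(-17753\right) = \frac{17753}{2} \approx 8876.5$)
$X{\left(Z,t \right)} = - 245 t$ ($X{\left(Z,t \right)} = \left(\left(-6\right) 6 + 1\right) 7 t = \left(-36 + 1\right) 7 t = - 35 \cdot 7 t = - 245 t$)
$\sqrt{o + X{\left(B,-93 \right)}} = \sqrt{\frac{17753}{2} - -22785} = \sqrt{\frac{17753}{2} + 22785} = \sqrt{\frac{63323}{2}} = \frac{\sqrt{126646}}{2}$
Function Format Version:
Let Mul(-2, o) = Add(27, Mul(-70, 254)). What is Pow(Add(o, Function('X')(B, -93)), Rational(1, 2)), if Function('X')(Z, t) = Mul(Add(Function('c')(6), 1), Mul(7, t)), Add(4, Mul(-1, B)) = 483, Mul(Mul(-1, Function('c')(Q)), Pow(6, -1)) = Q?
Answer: Mul(Rational(1, 2), Pow(126646, Rational(1, 2))) ≈ 177.94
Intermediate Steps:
Function('c')(Q) = Mul(-6, Q)
B = -479 (B = Add(4, Mul(-1, 483)) = Add(4, -483) = -479)
o = Rational(17753, 2) (o = Mul(Rational(-1, 2), Add(27, Mul(-70, 254))) = Mul(Rational(-1, 2), Add(27, -17780)) = Mul(Rational(-1, 2), -17753) = Rational(17753, 2) ≈ 8876.5)
Function('X')(Z, t) = Mul(-245, t) (Function('X')(Z, t) = Mul(Add(Mul(-6, 6), 1), Mul(7, t)) = Mul(Add(-36, 1), Mul(7, t)) = Mul(-35, Mul(7, t)) = Mul(-245, t))
Pow(Add(o, Function('X')(B, -93)), Rational(1, 2)) = Pow(Add(Rational(17753, 2), Mul(-245, -93)), Rational(1, 2)) = Pow(Add(Rational(17753, 2), 22785), Rational(1, 2)) = Pow(Rational(63323, 2), Rational(1, 2)) = Mul(Rational(1, 2), Pow(126646, Rational(1, 2)))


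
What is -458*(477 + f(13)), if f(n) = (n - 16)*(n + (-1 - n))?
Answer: -219840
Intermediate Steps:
f(n) = 16 - n (f(n) = (-16 + n)*(-1) = 16 - n)
-458*(477 + f(13)) = -458*(477 + (16 - 1*13)) = -458*(477 + (16 - 13)) = -458*(477 + 3) = -458*480 = -219840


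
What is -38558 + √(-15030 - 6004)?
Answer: -38558 + I*√21034 ≈ -38558.0 + 145.03*I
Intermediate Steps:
-38558 + √(-15030 - 6004) = -38558 + √(-21034) = -38558 + I*√21034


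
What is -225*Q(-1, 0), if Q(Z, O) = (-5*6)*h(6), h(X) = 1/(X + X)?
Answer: 1125/2 ≈ 562.50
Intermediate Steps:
h(X) = 1/(2*X)
Q(Z, O) = -5/2 (Q(Z, O) = (-5*6)*((½)/6) = -15/6 = -30*1/12 = -5/2)
-225*Q(-1, 0) = -225*(-5/2) = 1125/2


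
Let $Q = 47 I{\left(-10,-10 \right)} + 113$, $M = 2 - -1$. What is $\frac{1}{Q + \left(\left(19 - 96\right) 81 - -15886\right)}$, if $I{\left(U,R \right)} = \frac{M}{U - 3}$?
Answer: $\frac{13}{126765} \approx 0.00010255$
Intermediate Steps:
$M = 3$ ($M = 2 + 1 = 3$)
$I{\left(U,R \right)} = \frac{3}{-3 + U}$ ($I{\left(U,R \right)} = \frac{1}{U - 3} \cdot 3 = \frac{1}{-3 + U} 3 = \frac{3}{-3 + U}$)
$Q = \frac{1328}{13}$ ($Q = 47 \frac{3}{-3 - 10} + 113 = 47 \frac{3}{-13} + 113 = 47 \cdot 3 \left(- \frac{1}{13}\right) + 113 = 47 \left(- \frac{3}{13}\right) + 113 = - \frac{141}{13} + 113 = \frac{1328}{13} \approx 102.15$)
$\frac{1}{Q + \left(\left(19 - 96\right) 81 - -15886\right)} = \frac{1}{\frac{1328}{13} + \left(\left(19 - 96\right) 81 - -15886\right)} = \frac{1}{\frac{1328}{13} + \left(\left(-77\right) 81 + 15886\right)} = \frac{1}{\frac{1328}{13} + \left(-6237 + 15886\right)} = \frac{1}{\frac{1328}{13} + 9649} = \frac{1}{\frac{126765}{13}} = \frac{13}{126765}$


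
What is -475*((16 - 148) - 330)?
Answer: 219450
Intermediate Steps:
-475*((16 - 148) - 330) = -475*(-132 - 330) = -475*(-462) = 219450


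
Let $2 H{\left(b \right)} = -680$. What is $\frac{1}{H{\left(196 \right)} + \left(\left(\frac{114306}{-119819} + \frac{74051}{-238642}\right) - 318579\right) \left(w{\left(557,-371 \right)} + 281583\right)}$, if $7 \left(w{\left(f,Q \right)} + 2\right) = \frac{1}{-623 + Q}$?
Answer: $- \frac{198955979062484}{17847574840178742553291571} \approx -1.1148 \cdot 10^{-11}$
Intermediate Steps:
$w{\left(f,Q \right)} = -2 + \frac{1}{7 \left(-623 + Q\right)}$
$H{\left(b \right)} = -340$ ($H{\left(b \right)} = \frac{1}{2} \left(-680\right) = -340$)
$\frac{1}{H{\left(196 \right)} + \left(\left(\frac{114306}{-119819} + \frac{74051}{-238642}\right) - 318579\right) \left(w{\left(557,-371 \right)} + 281583\right)} = \frac{1}{-340 + \left(\left(\frac{114306}{-119819} + \frac{74051}{-238642}\right) - 318579\right) \left(\frac{8723 - -5194}{7 \left(-623 - 371\right)} + 281583\right)} = \frac{1}{-340 + \left(\left(114306 \left(- \frac{1}{119819}\right) + 74051 \left(- \frac{1}{238642}\right)\right) - 318579\right) \left(\frac{8723 + 5194}{7 \left(-994\right)} + 281583\right)} = \frac{1}{-340 + \left(\left(- \frac{114306}{119819} - \frac{74051}{238642}\right) - 318579\right) \left(\frac{1}{7} \left(- \frac{1}{994}\right) 13917 + 281583\right)} = \frac{1}{-340 + \left(- \frac{36150929221}{28593845798} - 318579\right) \left(- \frac{13917}{6958} + 281583\right)} = \frac{1}{-340 - \frac{17847574772533709672047011}{198955979062484}} = \frac{1}{- \frac{17847574840178742553291571}{198955979062484}} = - \frac{198955979062484}{17847574840178742553291571}$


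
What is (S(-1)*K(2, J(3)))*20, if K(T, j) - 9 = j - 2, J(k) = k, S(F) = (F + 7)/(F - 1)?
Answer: -600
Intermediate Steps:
S(F) = (7 + F)/(-1 + F)
K(T, j) = 7 + j (K(T, j) = 9 + (j - 2) = 9 + (-2 + j) = 7 + j)
(S(-1)*K(2, J(3)))*20 = (((7 - 1)/(-1 - 1))*(7 + 3))*20 = ((6/(-2))*10)*20 = (-½*6*10)*20 = -3*10*20 = -30*20 = -600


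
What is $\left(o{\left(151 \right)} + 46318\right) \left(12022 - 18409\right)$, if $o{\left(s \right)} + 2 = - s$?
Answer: $-294855855$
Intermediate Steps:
$o{\left(s \right)} = -2 - s$
$\left(o{\left(151 \right)} + 46318\right) \left(12022 - 18409\right) = \left(\left(-2 - 151\right) + 46318\right) \left(12022 - 18409\right) = \left(\left(-2 - 151\right) + 46318\right) \left(-6387\right) = \left(-153 + 46318\right) \left(-6387\right) = 46165 \left(-6387\right) = -294855855$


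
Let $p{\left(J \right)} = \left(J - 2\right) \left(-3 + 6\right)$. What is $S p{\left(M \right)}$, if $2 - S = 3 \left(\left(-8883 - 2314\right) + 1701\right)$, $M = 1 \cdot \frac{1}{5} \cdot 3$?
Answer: $-119658$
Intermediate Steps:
$M = \frac{3}{5}$ ($M = 1 \cdot \frac{1}{5} \cdot 3 = \frac{1}{5} \cdot 3 = \frac{3}{5} \approx 0.6$)
$p{\left(J \right)} = -6 + 3 J$ ($p{\left(J \right)} = \left(-2 + J\right) 3 = -6 + 3 J$)
$S = 28490$ ($S = 2 - 3 \left(\left(-8883 - 2314\right) + 1701\right) = 2 - 3 \left(-11197 + 1701\right) = 2 - 3 \left(-9496\right) = 2 - -28488 = 2 + 28488 = 28490$)
$S p{\left(M \right)} = 28490 \left(-6 + 3 \cdot \frac{3}{5}\right) = 28490 \left(-6 + \frac{9}{5}\right) = 28490 \left(- \frac{21}{5}\right) = -119658$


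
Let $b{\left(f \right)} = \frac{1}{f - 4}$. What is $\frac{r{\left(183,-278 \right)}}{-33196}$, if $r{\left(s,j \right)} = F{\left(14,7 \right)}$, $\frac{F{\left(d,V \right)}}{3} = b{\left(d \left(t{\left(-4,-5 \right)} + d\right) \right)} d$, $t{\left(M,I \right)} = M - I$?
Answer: $- \frac{21}{3419188} \approx -6.1418 \cdot 10^{-6}$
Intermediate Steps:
$b{\left(f \right)} = \frac{1}{-4 + f}$
$F{\left(d,V \right)} = \frac{3 d}{-4 + d \left(1 + d\right)}$ ($F{\left(d,V \right)} = 3 \frac{d}{-4 + d \left(\left(-4 - -5\right) + d\right)} = 3 \frac{d}{-4 + d \left(\left(-4 + 5\right) + d\right)} = 3 \frac{d}{-4 + d \left(1 + d\right)} = \frac{3 d}{-4 + d \left(1 + d\right)}$)
$r{\left(s,j \right)} = \frac{21}{103}$ ($r{\left(s,j \right)} = 3 \cdot 14 \frac{1}{-4 + 14 \left(1 + 14\right)} = 3 \cdot 14 \frac{1}{-4 + 14 \cdot 15} = 3 \cdot 14 \frac{1}{-4 + 210} = 3 \cdot 14 \cdot \frac{1}{206} = \frac{21}{103}$)
$\frac{r{\left(183,-278 \right)}}{-33196} = \frac{21}{103 \left(-33196\right)} = \frac{21}{103} \left(- \frac{1}{33196}\right) = - \frac{21}{3419188}$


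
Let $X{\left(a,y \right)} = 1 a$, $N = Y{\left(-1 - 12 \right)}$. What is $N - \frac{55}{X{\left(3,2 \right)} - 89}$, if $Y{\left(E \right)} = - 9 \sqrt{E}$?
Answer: $\frac{55}{86} - 9 i \sqrt{13} \approx 0.63953 - 32.45 i$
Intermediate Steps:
$N = - 9 i \sqrt{13}$ ($N = - 9 \sqrt{-1 - 12} = - 9 \sqrt{-13} = - 9 i \sqrt{13} \approx - 32.45 i$)
$X{\left(a,y \right)} = a$
$N - \frac{55}{X{\left(3,2 \right)} - 89} = - 9 i \sqrt{13} - \frac{55}{3 - 89} = - 9 i \sqrt{13} - \frac{55}{-86} = - 9 i \sqrt{13} - - \frac{55}{86} = - 9 i \sqrt{13} + \frac{55}{86} = \frac{55}{86} - 9 i \sqrt{13}$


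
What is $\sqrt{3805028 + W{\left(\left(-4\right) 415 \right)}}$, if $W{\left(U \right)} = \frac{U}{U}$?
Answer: $3 \sqrt{422781} \approx 1950.6$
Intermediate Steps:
$W{\left(U \right)} = 1$
$\sqrt{3805028 + W{\left(\left(-4\right) 415 \right)}} = \sqrt{3805028 + 1} = \sqrt{3805029} = 3 \sqrt{422781}$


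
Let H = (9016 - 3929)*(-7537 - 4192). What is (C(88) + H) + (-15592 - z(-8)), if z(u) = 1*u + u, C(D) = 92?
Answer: -59680907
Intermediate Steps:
z(u) = 2*u (z(u) = u + u = 2*u)
H = -59665423 (H = 5087*(-11729) = -59665423)
(C(88) + H) + (-15592 - z(-8)) = (92 - 59665423) + (-15592 - 2*(-8)) = -59665331 + (-15592 - 1*(-16)) = -59665331 + (-15592 + 16) = -59665331 - 15576 = -59680907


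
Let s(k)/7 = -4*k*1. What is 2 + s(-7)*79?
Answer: 15486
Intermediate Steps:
s(k) = -28*k (s(k) = 7*(-4*k*1) = 7*(-4*k) = -28*k)
2 + s(-7)*79 = 2 - 28*(-7)*79 = 2 + 196*79 = 2 + 15484 = 15486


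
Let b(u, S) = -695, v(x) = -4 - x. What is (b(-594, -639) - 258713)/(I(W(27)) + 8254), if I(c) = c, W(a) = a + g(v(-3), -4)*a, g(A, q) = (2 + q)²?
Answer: -259408/8389 ≈ -30.922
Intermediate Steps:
W(a) = 5*a (W(a) = a + (2 - 4)²*a = a + (-2)²*a = a + 4*a = 5*a)
(b(-594, -639) - 258713)/(I(W(27)) + 8254) = (-695 - 258713)/(5*27 + 8254) = -259408/(135 + 8254) = -259408/8389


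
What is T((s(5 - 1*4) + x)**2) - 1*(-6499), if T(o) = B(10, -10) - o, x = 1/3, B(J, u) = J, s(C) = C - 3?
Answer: 58556/9 ≈ 6506.2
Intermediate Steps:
s(C) = -3 + C
x = 1/3 (x = 1*(1/3) = 1/3 ≈ 0.33333)
T(o) = 10 - o
T((s(5 - 1*4) + x)**2) - 1*(-6499) = (10 - ((-3 + (5 - 1*4)) + 1/3)**2) - 1*(-6499) = (10 - ((-3 + (5 - 4)) + 1/3)**2) + 6499 = (10 - ((-3 + 1) + 1/3)**2) + 6499 = (10 - (-2 + 1/3)**2) + 6499 = (10 - (-5/3)**2) + 6499 = (10 - 1*25/9) + 6499 = (10 - 25/9) + 6499 = 65/9 + 6499 = 58556/9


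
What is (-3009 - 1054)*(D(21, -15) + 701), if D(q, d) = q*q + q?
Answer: -4725269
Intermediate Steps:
D(q, d) = q + q² (D(q, d) = q² + q = q + q²)
(-3009 - 1054)*(D(21, -15) + 701) = (-3009 - 1054)*(21*(1 + 21) + 701) = -4063*(21*22 + 701) = -4063*(462 + 701) = -4063*1163 = -4725269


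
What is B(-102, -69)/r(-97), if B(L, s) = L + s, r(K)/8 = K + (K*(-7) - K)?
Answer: -171/5432 ≈ -0.031480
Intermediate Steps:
r(K) = -56*K (r(K) = 8*(K + (K*(-7) - K)) = 8*(K + (-7*K - K)) = 8*(K - 8*K) = 8*(-7*K) = -56*K)
B(-102, -69)/r(-97) = (-102 - 69)/((-56*(-97))) = -171/5432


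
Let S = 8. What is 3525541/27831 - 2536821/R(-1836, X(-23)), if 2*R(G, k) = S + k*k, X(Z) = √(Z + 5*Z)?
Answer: 70831425416/1809015 ≈ 39155.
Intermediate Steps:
X(Z) = √6*√Z (X(Z) = √(6*Z) = √6*√Z)
R(G, k) = 4 + k²/2 (R(G, k) = (8 + k*k)/2 = (8 + k²)/2 = 4 + k²/2)
3525541/27831 - 2536821/R(-1836, X(-23)) = 3525541/27831 - 2536821/(4 + (√6*√(-23))²/2) = 3525541*(1/27831) - 2536821/(4 + (√6*(I*√23))²/2) = 3525541/27831 - 2536821/(4 + (I*√138)²/2) = 3525541/27831 - 2536821/(4 + (½)*(-138)) = 3525541/27831 - 2536821/(4 - 69) = 3525541/27831 - 2536821/(-65) = 3525541/27831 - 2536821*(-1/65) = 3525541/27831 + 2536821/65 = 70831425416/1809015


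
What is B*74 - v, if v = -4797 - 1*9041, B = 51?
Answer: 17612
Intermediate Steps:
v = -13838 (v = -4797 - 9041 = -13838)
B*74 - v = 51*74 - 1*(-13838) = 3774 + 13838 = 17612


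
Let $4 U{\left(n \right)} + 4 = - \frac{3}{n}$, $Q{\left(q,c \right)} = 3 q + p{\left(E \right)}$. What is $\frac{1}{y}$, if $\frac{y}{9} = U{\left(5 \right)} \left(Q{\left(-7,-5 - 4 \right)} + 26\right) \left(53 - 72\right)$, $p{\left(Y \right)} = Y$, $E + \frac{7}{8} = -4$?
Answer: $\frac{160}{3933} \approx 0.040681$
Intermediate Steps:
$E = - \frac{39}{8}$ ($E = - \frac{7}{8} - 4 = - \frac{39}{8} \approx -4.875$)
$Q{\left(q,c \right)} = - \frac{39}{8} + 3 q$ ($Q{\left(q,c \right)} = 3 q - \frac{39}{8} = - \frac{39}{8} + 3 q$)
$U{\left(n \right)} = -1 - \frac{3}{4 n}$ ($U{\left(n \right)} = -1 + \frac{\left(-3\right) \frac{1}{n}}{4} = -1 - \frac{3}{4 n}$)
$y = \frac{3933}{160}$ ($y = 9 \frac{- \frac{3}{4} - 5}{5} \left(\left(- \frac{39}{8} + 3 \left(-7\right)\right) + 26\right) \left(53 - 72\right) = 9 \frac{- \frac{3}{4} - 5}{5} \left(\left(- \frac{39}{8} - 21\right) + 26\right) \left(-19\right) = 9 \cdot \frac{1}{5} \left(- \frac{23}{4}\right) \left(- \frac{207}{8} + 26\right) \left(-19\right) = 9 \left(- \frac{23 \cdot \frac{1}{8} \left(-19\right)}{20}\right) = 9 \left(\left(- \frac{23}{20}\right) \left(- \frac{19}{8}\right)\right) = 9 \cdot \frac{437}{160} = \frac{3933}{160} \approx 24.581$)
$\frac{1}{y} = \frac{1}{\frac{3933}{160}} = \frac{160}{3933}$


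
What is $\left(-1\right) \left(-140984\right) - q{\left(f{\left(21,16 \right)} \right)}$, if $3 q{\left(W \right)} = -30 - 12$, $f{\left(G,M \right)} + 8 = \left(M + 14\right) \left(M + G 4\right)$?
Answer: $140998$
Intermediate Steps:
$f{\left(G,M \right)} = -8 + \left(14 + M\right) \left(M + 4 G\right)$ ($f{\left(G,M \right)} = -8 + \left(M + 14\right) \left(M + G 4\right) = -8 + \left(14 + M\right) \left(M + 4 G\right)$)
$q{\left(W \right)} = -14$ ($q{\left(W \right)} = \frac{-30 - 12}{3} = \frac{1}{3} \left(-42\right) = -14$)
$\left(-1\right) \left(-140984\right) - q{\left(f{\left(21,16 \right)} \right)} = \left(-1\right) \left(-140984\right) - -14 = 140984 + 14 = 140998$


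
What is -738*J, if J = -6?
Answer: 4428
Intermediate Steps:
-738*J = -738*(-6) = 4428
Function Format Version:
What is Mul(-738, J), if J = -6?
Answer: 4428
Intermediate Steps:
Mul(-738, J) = Mul(-738, -6) = 4428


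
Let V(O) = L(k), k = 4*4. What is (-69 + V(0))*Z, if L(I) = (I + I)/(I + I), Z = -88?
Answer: 5984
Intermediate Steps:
k = 16
L(I) = 1 (L(I) = (2*I)/((2*I)) = (2*I)*(1/(2*I)) = 1)
V(O) = 1
(-69 + V(0))*Z = (-69 + 1)*(-88) = -68*(-88) = 5984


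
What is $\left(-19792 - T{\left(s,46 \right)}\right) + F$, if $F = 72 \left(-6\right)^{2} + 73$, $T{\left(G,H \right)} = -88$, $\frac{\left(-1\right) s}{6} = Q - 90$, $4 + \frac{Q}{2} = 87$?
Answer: $-17039$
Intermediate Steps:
$Q = 166$ ($Q = -8 + 2 \cdot 87 = -8 + 174 = 166$)
$s = -456$ ($s = - 6 \left(166 - 90\right) = \left(-6\right) 76 = -456$)
$F = 2665$ ($F = 72 \cdot 36 + 73 = 2592 + 73 = 2665$)
$\left(-19792 - T{\left(s,46 \right)}\right) + F = \left(-19792 - -88\right) + 2665 = \left(-19792 + 88\right) + 2665 = -19704 + 2665 = -17039$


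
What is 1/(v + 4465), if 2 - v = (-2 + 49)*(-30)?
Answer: 1/5877 ≈ 0.00017015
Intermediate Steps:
v = 1412 (v = 2 - (-2 + 49)*(-30) = 2 - 47*(-30) = 2 - 1*(-1410) = 2 + 1410 = 1412)
1/(v + 4465) = 1/(1412 + 4465) = 1/5877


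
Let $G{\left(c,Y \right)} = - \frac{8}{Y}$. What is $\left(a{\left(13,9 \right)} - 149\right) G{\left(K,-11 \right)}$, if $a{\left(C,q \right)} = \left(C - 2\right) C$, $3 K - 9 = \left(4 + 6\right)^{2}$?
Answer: $- \frac{48}{11} \approx -4.3636$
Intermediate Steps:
$K = \frac{109}{3}$ ($K = 3 + \frac{\left(4 + 6\right)^{2}}{3} = 3 + \frac{10^{2}}{3} = 3 + \frac{1}{3} \cdot 100 = 3 + \frac{100}{3} = \frac{109}{3} \approx 36.333$)
$a{\left(C,q \right)} = C \left(-2 + C\right)$ ($a{\left(C,q \right)} = \left(C - 2\right) C = \left(-2 + C\right) C = C \left(-2 + C\right)$)
$\left(a{\left(13,9 \right)} - 149\right) G{\left(K,-11 \right)} = \left(13 \left(-2 + 13\right) - 149\right) \left(- \frac{8}{-11}\right) = \left(13 \cdot 11 - 149\right) \left(\left(-8\right) \left(- \frac{1}{11}\right)\right) = \left(143 - 149\right) \frac{8}{11} = \left(-6\right) \frac{8}{11} = - \frac{48}{11}$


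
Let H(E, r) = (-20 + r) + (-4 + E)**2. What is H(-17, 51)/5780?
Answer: 118/1445 ≈ 0.081661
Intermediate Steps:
H(E, r) = -20 + r + (-4 + E)**2
H(-17, 51)/5780 = (-20 + 51 + (-4 - 17)**2)/5780 = (-20 + 51 + (-21)**2)*(1/5780) = (-20 + 51 + 441)*(1/5780) = 472*(1/5780) = 118/1445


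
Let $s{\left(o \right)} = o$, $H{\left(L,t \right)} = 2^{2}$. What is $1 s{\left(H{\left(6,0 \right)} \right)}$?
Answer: $4$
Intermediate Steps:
$H{\left(L,t \right)} = 4$
$1 s{\left(H{\left(6,0 \right)} \right)} = 1 \cdot 4 = 4$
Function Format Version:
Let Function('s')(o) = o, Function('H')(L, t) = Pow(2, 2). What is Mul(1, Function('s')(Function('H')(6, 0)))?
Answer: 4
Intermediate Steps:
Function('H')(L, t) = 4
Mul(1, Function('s')(Function('H')(6, 0))) = Mul(1, 4) = 4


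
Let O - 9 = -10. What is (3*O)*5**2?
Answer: -75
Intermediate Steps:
O = -1 (O = 9 - 10 = -1)
(3*O)*5**2 = (3*(-1))*5**2 = -3*25 = -75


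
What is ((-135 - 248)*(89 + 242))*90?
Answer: -11409570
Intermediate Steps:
((-135 - 248)*(89 + 242))*90 = -383*331*90 = -126773*90 = -11409570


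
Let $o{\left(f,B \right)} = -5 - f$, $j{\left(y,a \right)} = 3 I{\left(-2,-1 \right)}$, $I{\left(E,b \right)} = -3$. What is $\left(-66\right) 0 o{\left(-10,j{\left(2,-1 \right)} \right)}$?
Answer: $0$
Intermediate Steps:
$j{\left(y,a \right)} = -9$ ($j{\left(y,a \right)} = 3 \left(-3\right) = -9$)
$\left(-66\right) 0 o{\left(-10,j{\left(2,-1 \right)} \right)} = \left(-66\right) 0 \left(-5 - -10\right) = 0 \left(-5 + 10\right) = 0 \cdot 5 = 0$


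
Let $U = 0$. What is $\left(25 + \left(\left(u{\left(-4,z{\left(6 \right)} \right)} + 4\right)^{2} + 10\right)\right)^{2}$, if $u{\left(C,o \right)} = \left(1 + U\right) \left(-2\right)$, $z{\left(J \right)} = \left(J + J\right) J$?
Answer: $1521$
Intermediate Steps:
$z{\left(J \right)} = 2 J^{2}$ ($z{\left(J \right)} = 2 J J = 2 J^{2}$)
$u{\left(C,o \right)} = -2$ ($u{\left(C,o \right)} = \left(1 + 0\right) \left(-2\right) = 1 \left(-2\right) = -2$)
$\left(25 + \left(\left(u{\left(-4,z{\left(6 \right)} \right)} + 4\right)^{2} + 10\right)\right)^{2} = \left(25 + \left(\left(-2 + 4\right)^{2} + 10\right)\right)^{2} = \left(25 + \left(2^{2} + 10\right)\right)^{2} = \left(25 + \left(4 + 10\right)\right)^{2} = \left(25 + 14\right)^{2} = 39^{2} = 1521$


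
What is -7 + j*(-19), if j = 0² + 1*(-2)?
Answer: 31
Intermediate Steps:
j = -2 (j = 0 - 2 = -2)
-7 + j*(-19) = -7 - 2*(-19) = -7 + 38 = 31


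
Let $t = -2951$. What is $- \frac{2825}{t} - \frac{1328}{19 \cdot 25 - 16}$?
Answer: $- \frac{2622253}{1354509} \approx -1.9359$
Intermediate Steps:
$- \frac{2825}{t} - \frac{1328}{19 \cdot 25 - 16} = - \frac{2825}{-2951} - \frac{1328}{19 \cdot 25 - 16} = \left(-2825\right) \left(- \frac{1}{2951}\right) - \frac{1328}{475 - 16} = \frac{2825}{2951} - \frac{1328}{459} = - \frac{2622253}{1354509}$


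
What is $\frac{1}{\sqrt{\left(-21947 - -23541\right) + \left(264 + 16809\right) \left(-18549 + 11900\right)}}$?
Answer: $- \frac{i \sqrt{113516783}}{113516783} \approx - 9.3858 \cdot 10^{-5} i$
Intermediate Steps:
$\frac{1}{\sqrt{\left(-21947 - -23541\right) + \left(264 + 16809\right) \left(-18549 + 11900\right)}} = \frac{1}{\sqrt{\left(-21947 + 23541\right) + 17073 \left(-6649\right)}} = \frac{1}{\sqrt{1594 - 113518377}} = \frac{1}{\sqrt{-113516783}} = \frac{1}{i \sqrt{113516783}} = - \frac{i \sqrt{113516783}}{113516783}$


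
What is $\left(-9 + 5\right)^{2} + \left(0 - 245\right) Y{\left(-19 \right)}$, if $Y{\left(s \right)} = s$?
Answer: $4671$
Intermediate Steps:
$\left(-9 + 5\right)^{2} + \left(0 - 245\right) Y{\left(-19 \right)} = \left(-9 + 5\right)^{2} + \left(0 - 245\right) \left(-19\right) = \left(-4\right)^{2} + \left(0 - 245\right) \left(-19\right) = 16 - -4655 = 16 + 4655 = 4671$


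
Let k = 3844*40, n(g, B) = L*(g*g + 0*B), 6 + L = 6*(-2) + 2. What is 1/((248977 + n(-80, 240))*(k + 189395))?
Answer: 1/50298630435 ≈ 1.9881e-11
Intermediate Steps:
L = -16 (L = -6 + (6*(-2) + 2) = -6 + (-12 + 2) = -6 - 10 = -16)
n(g, B) = -16*g² (n(g, B) = -16*(g*g + 0*B) = -16*(g² + 0) = -16*g²)
k = 153760
1/((248977 + n(-80, 240))*(k + 189395)) = 1/((248977 - 16*(-80)²)*(153760 + 189395)) = 1/((248977 - 16*6400)*343155) = 1/((248977 - 102400)*343155) = 1/(146577*343155) = 1/50298630435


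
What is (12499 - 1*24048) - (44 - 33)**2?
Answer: -11670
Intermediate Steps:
(12499 - 1*24048) - (44 - 33)**2 = (12499 - 24048) - 1*11**2 = -11549 - 1*121 = -11549 - 121 = -11670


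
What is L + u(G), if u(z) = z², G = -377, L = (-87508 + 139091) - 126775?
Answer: 66937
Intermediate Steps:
L = -75192 (L = 51583 - 126775 = -75192)
L + u(G) = -75192 + (-377)² = -75192 + 142129 = 66937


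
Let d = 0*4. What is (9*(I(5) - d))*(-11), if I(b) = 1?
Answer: -99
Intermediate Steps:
d = 0
(9*(I(5) - d))*(-11) = (9*(1 - 1*0))*(-11) = (9*(1 + 0))*(-11) = (9*1)*(-11) = 9*(-11) = -99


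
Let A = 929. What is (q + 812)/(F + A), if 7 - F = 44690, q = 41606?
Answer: -127/131 ≈ -0.96947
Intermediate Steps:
F = -44683 (F = 7 - 1*44690 = 7 - 44690 = -44683)
(q + 812)/(F + A) = (41606 + 812)/(-44683 + 929) = 42418/(-43754) = 42418*(-1/43754) = -127/131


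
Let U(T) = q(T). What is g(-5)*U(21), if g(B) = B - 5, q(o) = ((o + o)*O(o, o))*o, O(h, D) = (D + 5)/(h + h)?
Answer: -5460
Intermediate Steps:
O(h, D) = (5 + D)/(2*h) (O(h, D) = (5 + D)/((2*h)) = (5 + D)*(1/(2*h)) = (5 + D)/(2*h))
q(o) = o*(5 + o) (q(o) = ((o + o)*((5 + o)/(2*o)))*o = ((2*o)*((5 + o)/(2*o)))*o = (5 + o)*o = o*(5 + o))
U(T) = T*(5 + T)
g(B) = -5 + B
g(-5)*U(21) = (-5 - 5)*(21*(5 + 21)) = -210*26 = -10*546 = -5460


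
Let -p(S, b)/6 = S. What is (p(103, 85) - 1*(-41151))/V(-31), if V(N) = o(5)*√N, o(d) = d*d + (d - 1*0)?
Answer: -13511*I*√31/310 ≈ -242.66*I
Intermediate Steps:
p(S, b) = -6*S
o(d) = d + d² (o(d) = d² + (d + 0) = d² + d = d + d²)
V(N) = 30*√N (V(N) = (5*(1 + 5))*√N = (5*6)*√N = 30*√N)
(p(103, 85) - 1*(-41151))/V(-31) = (-6*103 - 1*(-41151))/((30*√(-31))) = (-618 + 41151)/((30*(I*√31))) = 40533/((30*I*√31)) = 40533*(-I*√31/930) = -13511*I*√31/310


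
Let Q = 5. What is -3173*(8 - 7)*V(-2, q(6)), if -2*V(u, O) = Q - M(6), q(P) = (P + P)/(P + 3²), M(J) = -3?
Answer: 12692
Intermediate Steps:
q(P) = 2*P/(9 + P) (q(P) = (2*P)/(P + 9) = (2*P)/(9 + P) = 2*P/(9 + P))
V(u, O) = -4 (V(u, O) = -(5 - 1*(-3))/2 = -(5 + 3)/2 = -½*8 = -4)
-3173*(8 - 7)*V(-2, q(6)) = -3173*(8 - 7)*(-4) = -3173*(-4) = 12692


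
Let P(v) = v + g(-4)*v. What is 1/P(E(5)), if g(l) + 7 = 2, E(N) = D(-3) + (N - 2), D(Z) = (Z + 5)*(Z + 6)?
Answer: -1/36 ≈ -0.027778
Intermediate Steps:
D(Z) = (5 + Z)*(6 + Z)
E(N) = 4 + N (E(N) = (30 + (-3)**2 + 11*(-3)) + (N - 2) = (30 + 9 - 33) + (-2 + N) = 6 + (-2 + N) = 4 + N)
g(l) = -5 (g(l) = -7 + 2 = -5)
P(v) = -4*v (P(v) = v - 5*v = -4*v)
1/P(E(5)) = 1/(-4*(4 + 5)) = 1/(-4*9) = 1/(-36) = -1/36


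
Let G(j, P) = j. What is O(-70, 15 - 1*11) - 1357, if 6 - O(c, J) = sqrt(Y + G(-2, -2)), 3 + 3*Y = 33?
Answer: -1351 - 2*sqrt(2) ≈ -1353.8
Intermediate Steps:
Y = 10 (Y = -1 + (1/3)*33 = -1 + 11 = 10)
O(c, J) = 6 - 2*sqrt(2) (O(c, J) = 6 - sqrt(10 - 2) = 6 - sqrt(8) = 6 - 2*sqrt(2))
O(-70, 15 - 1*11) - 1357 = (6 - 2*sqrt(2)) - 1357 = -1351 - 2*sqrt(2)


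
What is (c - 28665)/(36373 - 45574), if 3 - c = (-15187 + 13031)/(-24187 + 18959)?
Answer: 37461773/12025707 ≈ 3.1151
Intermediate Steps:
c = 3382/1307 (c = 3 - (-15187 + 13031)/(-24187 + 18959) = 3 - (-2156)/(-5228) = 3 - (-2156)*(-1)/5228 = 3 - 1*539/1307 = 3 - 539/1307 = 3382/1307 ≈ 2.5876)
(c - 28665)/(36373 - 45574) = (3382/1307 - 28665)/(36373 - 45574) = -37461773/1307/(-9201) = -37461773/1307*(-1/9201) = 37461773/12025707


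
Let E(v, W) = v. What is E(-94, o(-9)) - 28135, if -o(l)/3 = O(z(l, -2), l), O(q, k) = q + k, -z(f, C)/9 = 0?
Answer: -28229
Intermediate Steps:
z(f, C) = 0 (z(f, C) = -9*0 = 0)
O(q, k) = k + q
o(l) = -3*l (o(l) = -3*(l + 0) = -3*l)
E(-94, o(-9)) - 28135 = -94 - 28135 = -28229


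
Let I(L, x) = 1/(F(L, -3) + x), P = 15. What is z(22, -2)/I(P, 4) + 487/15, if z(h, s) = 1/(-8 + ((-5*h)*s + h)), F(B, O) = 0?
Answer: 19003/585 ≈ 32.484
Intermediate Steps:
z(h, s) = 1/(-8 + h - 5*h*s) (z(h, s) = 1/(-8 + (-5*h*s + h)) = 1/(-8 + (h - 5*h*s)) = 1/(-8 + h - 5*h*s))
I(L, x) = 1/x (I(L, x) = 1/(0 + x) = 1/x)
z(22, -2)/I(P, 4) + 487/15 = (-1/(8 - 1*22 + 5*22*(-2)))/(1/4) + 487/15 = (-1/(8 - 22 - 220))/(1/4) + 487*(1/15) = -1/(-234)*4 + 487/15 = -1*(-1/234)*4 + 487/15 = (1/234)*4 + 487/15 = 2/117 + 487/15 = 19003/585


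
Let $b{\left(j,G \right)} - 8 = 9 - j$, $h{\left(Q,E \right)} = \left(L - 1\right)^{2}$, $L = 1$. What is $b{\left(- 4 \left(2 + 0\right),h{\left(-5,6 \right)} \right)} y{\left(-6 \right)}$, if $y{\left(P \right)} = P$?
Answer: $-150$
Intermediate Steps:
$h{\left(Q,E \right)} = 0$ ($h{\left(Q,E \right)} = \left(1 - 1\right)^{2} = 0^{2} = 0$)
$b{\left(j,G \right)} = 17 - j$ ($b{\left(j,G \right)} = 8 - \left(-9 + j\right) = 17 - j$)
$b{\left(- 4 \left(2 + 0\right),h{\left(-5,6 \right)} \right)} y{\left(-6 \right)} = \left(17 - - 4 \left(2 + 0\right)\right) \left(-6\right) = \left(17 - \left(-4\right) 2\right) \left(-6\right) = \left(17 - -8\right) \left(-6\right) = \left(17 + 8\right) \left(-6\right) = 25 \left(-6\right) = -150$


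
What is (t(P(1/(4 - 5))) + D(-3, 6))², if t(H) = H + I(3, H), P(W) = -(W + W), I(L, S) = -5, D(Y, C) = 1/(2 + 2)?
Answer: 121/16 ≈ 7.5625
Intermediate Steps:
D(Y, C) = ¼ (D(Y, C) = 1/4 = ¼)
P(W) = -2*W
t(H) = -5 + H (t(H) = H - 5 = -5 + H)
(t(P(1/(4 - 5))) + D(-3, 6))² = ((-5 - 2/(4 - 5)) + ¼)² = ((-5 - 2/(-1)) + ¼)² = ((-5 - 2*(-1)) + ¼)² = ((-5 + 2) + ¼)² = (-3 + ¼)² = (-11/4)² = 121/16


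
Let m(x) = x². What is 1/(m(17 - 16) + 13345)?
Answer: 1/13346 ≈ 7.4929e-5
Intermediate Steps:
1/(m(17 - 16) + 13345) = 1/((17 - 16)² + 13345) = 1/(1² + 13345) = 1/(1 + 13345) = 1/13346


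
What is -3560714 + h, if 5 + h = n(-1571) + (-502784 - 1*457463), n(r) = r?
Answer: -4522537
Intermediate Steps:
h = -961823 (h = -5 + (-1571 + (-502784 - 1*457463)) = -5 + (-1571 + (-502784 - 457463)) = -5 + (-1571 - 960247) = -5 - 961818 = -961823)
-3560714 + h = -3560714 - 961823 = -4522537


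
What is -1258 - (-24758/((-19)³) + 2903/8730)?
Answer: -75563919077/59879070 ≈ -1261.9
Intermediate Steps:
-1258 - (-24758/((-19)³) + 2903/8730) = -1258 - (-24758/(-6859) + 2903*(1/8730)) = -1258 - (-24758*(-1/6859) + 2903/8730) = -1258 - (24758/6859 + 2903/8730) = -1258 - 1*236049017/59879070 = -1258 - 236049017/59879070 = -75563919077/59879070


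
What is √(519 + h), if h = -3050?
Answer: I*√2531 ≈ 50.309*I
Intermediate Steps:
√(519 + h) = √(519 - 3050) = √(-2531) = I*√2531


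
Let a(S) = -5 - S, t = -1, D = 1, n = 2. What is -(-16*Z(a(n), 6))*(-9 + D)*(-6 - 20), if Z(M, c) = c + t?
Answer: 16640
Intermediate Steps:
Z(M, c) = -1 + c (Z(M, c) = c - 1 = -1 + c)
-(-16*Z(a(n), 6))*(-9 + D)*(-6 - 20) = -(-16*(-1 + 6))*(-9 + 1)*(-6 - 20) = -(-16*5)*(-8*(-26)) = -(-80)*208 = -1*(-16640) = 16640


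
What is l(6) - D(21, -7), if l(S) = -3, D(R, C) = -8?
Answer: 5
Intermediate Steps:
l(6) - D(21, -7) = -3 - 1*(-8) = -3 + 8 = 5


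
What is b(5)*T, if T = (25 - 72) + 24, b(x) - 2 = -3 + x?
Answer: -92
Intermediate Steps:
b(x) = -1 + x (b(x) = 2 + (-3 + x) = -1 + x)
T = -23 (T = -47 + 24 = -23)
b(5)*T = (-1 + 5)*(-23) = 4*(-23) = -92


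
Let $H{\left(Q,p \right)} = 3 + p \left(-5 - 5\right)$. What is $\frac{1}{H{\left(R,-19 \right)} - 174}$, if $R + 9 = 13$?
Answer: $\frac{1}{19} \approx 0.052632$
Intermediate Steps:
$R = 4$ ($R = -9 + 13 = 4$)
$H{\left(Q,p \right)} = 3 - 10 p$ ($H{\left(Q,p \right)} = 3 + p \left(-5 - 5\right) = 3 + p \left(-10\right) = 3 - 10 p$)
$\frac{1}{H{\left(R,-19 \right)} - 174} = \frac{1}{\left(3 - -190\right) - 174} = \frac{1}{\left(3 + 190\right) - 174} = \frac{1}{193 - 174} = \frac{1}{19}$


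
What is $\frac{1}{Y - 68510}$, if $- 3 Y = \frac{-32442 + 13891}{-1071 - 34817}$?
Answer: $- \frac{107664}{7376079191} \approx -1.4596 \cdot 10^{-5}$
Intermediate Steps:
$Y = - \frac{18551}{107664}$ ($Y = - \frac{\left(-32442 + 13891\right) \frac{1}{-1071 - 34817}}{3} = - \frac{\left(-18551\right) \frac{1}{-35888}}{3} = - \frac{\left(-18551\right) \left(- \frac{1}{35888}\right)}{3} = \left(- \frac{1}{3}\right) \frac{18551}{35888} = - \frac{18551}{107664} \approx -0.1723$)
$\frac{1}{Y - 68510} = \frac{1}{- \frac{18551}{107664} - 68510} = \frac{1}{- \frac{7376079191}{107664}} = - \frac{107664}{7376079191}$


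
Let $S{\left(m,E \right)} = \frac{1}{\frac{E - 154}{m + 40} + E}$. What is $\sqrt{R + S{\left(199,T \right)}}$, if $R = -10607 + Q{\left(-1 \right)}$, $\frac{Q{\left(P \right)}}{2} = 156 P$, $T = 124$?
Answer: $\frac{5 i \sqrt{382826511442}}{29606} \approx 104.49 i$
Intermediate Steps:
$Q{\left(P \right)} = 312 P$ ($Q{\left(P \right)} = 2 \cdot 156 P = 312 P$)
$S{\left(m,E \right)} = \frac{1}{E + \frac{-154 + E}{40 + m}}$ ($S{\left(m,E \right)} = \frac{1}{\frac{-154 + E}{40 + m} + E} = \frac{1}{E + \frac{-154 + E}{40 + m}}$)
$R = -10919$ ($R = -10607 + 312 \left(-1\right) = -10607 - 312 = -10919$)
$\sqrt{R + S{\left(199,T \right)}} = \sqrt{-10919 + \frac{40 + 199}{-154 + 41 \cdot 124 + 124 \cdot 199}} = \sqrt{-10919 + \frac{1}{-154 + 5084 + 24676} \cdot 239} = \sqrt{-10919 + \frac{1}{29606} \cdot 239} = \sqrt{-10919 + \frac{239}{29606}} = \sqrt{- \frac{323267675}{29606}} = \frac{5 i \sqrt{382826511442}}{29606}$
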